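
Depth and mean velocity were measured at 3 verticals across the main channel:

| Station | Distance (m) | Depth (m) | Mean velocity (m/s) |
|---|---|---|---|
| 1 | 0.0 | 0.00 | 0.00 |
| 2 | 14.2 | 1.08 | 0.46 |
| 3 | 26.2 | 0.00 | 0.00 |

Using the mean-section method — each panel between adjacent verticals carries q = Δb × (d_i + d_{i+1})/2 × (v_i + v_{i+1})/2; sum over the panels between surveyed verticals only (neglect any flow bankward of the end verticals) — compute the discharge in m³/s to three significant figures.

3.25 m³/s

Panel 1-2: Δb = 14.2 m, d̄ = (0.00+1.08)/2 = 0.54, v̄ = (0.00+0.46)/2 = 0.23 → q = 14.2×0.54×0.23 = 1.764 m³/s
Panel 2-3: Δb = 12 m, d̄ = (1.08+0.00)/2 = 0.54, v̄ = (0.46+0.00)/2 = 0.23 → q = 12×0.54×0.23 = 1.490 m³/s
Q = Σ q = 3.254 m³/s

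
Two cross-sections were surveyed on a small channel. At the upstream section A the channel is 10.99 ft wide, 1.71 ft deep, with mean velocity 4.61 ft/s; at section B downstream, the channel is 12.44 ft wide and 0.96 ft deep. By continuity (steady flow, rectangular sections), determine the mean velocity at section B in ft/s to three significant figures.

7.25 ft/s

Q = A₁V₁ = (10.99×1.71) × 4.61 = 86.64 ft³/s
A₂ = 12.44 × 0.96 = 11.94 ft²
V₂ = Q/A₂ = 86.64/11.94 = 7.254 ft/s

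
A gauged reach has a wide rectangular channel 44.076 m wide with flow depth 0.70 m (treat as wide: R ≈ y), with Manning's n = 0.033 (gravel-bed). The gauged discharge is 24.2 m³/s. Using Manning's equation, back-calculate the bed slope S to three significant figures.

A = b·y = 44.076 × 0.70 = 30.85 m²
Wide channel: R ≈ y = 0.70 m
S = (Q·n / (1·A·R^(2/3)))² = (24.2×0.033 / (1×30.85×0.7884))² = 0.001078

0.00108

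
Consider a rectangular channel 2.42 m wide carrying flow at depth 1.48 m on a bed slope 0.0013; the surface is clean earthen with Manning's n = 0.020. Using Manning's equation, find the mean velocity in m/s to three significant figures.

A = b·y = 2.42 × 1.48 = 3.582 m²
P = b + 2y = 2.42 + 2×1.48 = 5.380 m
R = A/P = 3.582/5.380 = 0.6657 m
Q = (1/n)·A·R^(2/3)·S^(1/2) = (1/0.020) × 3.582 × 0.6657^(2/3) × 0.0013^(1/2) = 4.923 m³/s
V = Q/A = 4.923/3.582 = 1.374 m/s

1.37 m/s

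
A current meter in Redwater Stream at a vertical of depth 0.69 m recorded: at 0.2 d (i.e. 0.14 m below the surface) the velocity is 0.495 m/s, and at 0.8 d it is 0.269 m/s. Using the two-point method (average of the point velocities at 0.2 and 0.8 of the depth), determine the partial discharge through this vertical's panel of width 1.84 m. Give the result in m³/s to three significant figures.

0.485 m³/s

v̄ = (0.495 + 0.269) / 2 = 0.3820 m/s
q = v̄ × d × w = 0.3820 × 0.69 × 1.84 = 0.4850 m³/s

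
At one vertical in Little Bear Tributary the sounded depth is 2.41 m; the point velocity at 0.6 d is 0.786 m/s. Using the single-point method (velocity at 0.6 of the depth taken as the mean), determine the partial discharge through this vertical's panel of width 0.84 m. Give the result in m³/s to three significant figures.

1.59 m³/s

v̄ = v₀.₆ = 0.786 m/s
q = v̄ × d × w = 0.7860 × 2.41 × 0.84 = 1.591 m³/s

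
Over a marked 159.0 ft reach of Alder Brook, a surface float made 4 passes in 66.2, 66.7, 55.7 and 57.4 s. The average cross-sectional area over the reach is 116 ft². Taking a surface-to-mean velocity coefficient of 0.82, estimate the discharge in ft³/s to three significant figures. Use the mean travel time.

246 ft³/s

t̄ = (66.2 + 66.7 + 55.7 + 57.4) / 4 = 61.5 s
v_surface = L / t̄ = 159.0 / 61.5 = 2.585 ft/s
v_mean = 0.82 × 2.585 = 2.120 ft/s
Q = A × v_mean = 116 × 2.120 = 245.9 ft³/s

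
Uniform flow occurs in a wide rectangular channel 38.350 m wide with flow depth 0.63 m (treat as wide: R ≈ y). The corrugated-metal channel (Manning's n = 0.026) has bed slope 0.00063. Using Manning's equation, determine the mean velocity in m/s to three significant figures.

A = b·y = 38.350 × 0.63 = 24.16 m²
Wide channel: R ≈ y = 0.63 m
Q = (1/n)·A·R^(2/3)·S^(1/2) = (1/0.026) × 24.16 × 0.6300^(2/3) × 0.00063^(1/2) = 17.14 m³/s
V = Q/A = 17.14/24.16 = 0.7095 m/s

0.709 m/s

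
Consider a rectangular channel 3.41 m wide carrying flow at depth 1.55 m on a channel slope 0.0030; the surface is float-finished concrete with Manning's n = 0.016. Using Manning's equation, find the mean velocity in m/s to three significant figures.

A = b·y = 3.41 × 1.55 = 5.286 m²
P = b + 2y = 3.41 + 2×1.55 = 6.510 m
R = A/P = 5.286/6.510 = 0.8119 m
Q = (1/n)·A·R^(2/3)·S^(1/2) = (1/0.016) × 5.286 × 0.8119^(2/3) × 0.0030^(1/2) = 15.75 m³/s
V = Q/A = 15.75/5.286 = 2.979 m/s

2.98 m/s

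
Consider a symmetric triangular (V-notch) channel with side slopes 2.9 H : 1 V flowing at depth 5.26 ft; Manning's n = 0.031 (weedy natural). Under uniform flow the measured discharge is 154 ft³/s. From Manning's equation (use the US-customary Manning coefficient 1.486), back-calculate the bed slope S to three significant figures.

0.000476

A = z·y² = 2.9×5.26² = 80.24 ft²
P = 2y√(1+z²) = 2×5.26×√(1+2.9²) = 32.27 ft
R = A/P = 80.24/32.27 = 2.486 ft
S = (Q·n / (1.486·A·R^(2/3)))² = (154×0.031 / (1.486×80.24×1.835))² = 0.0004760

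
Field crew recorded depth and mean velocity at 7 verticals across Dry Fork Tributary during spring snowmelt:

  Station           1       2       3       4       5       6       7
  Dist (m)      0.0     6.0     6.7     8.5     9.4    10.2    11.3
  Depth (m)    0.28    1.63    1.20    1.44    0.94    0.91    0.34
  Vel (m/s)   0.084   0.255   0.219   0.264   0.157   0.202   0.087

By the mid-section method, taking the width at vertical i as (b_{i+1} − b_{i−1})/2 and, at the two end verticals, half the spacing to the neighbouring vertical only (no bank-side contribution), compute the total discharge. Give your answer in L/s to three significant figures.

2620 L/s

w_1 = (6.0 − 0.0)/2 = 3 m; q_1 = 0.084 × 0.28 × 3 = 0.07056 m³/s
w_2 = (6.7 − 0.0)/2 = 3.35 m; q_2 = 0.255 × 1.63 × 3.35 = 1.392 m³/s
w_3 = (8.5 − 6.0)/2 = 1.25 m; q_3 = 0.219 × 1.20 × 1.25 = 0.3285 m³/s
w_4 = (9.4 − 6.7)/2 = 1.35 m; q_4 = 0.264 × 1.44 × 1.35 = 0.5132 m³/s
w_5 = (10.2 − 8.5)/2 = 0.85 m; q_5 = 0.157 × 0.94 × 0.85 = 0.1254 m³/s
w_6 = (11.3 − 9.4)/2 = 0.95 m; q_6 = 0.202 × 0.91 × 0.95 = 0.1746 m³/s
w_7 = (11.3 − 10.2)/2 = 0.55 m; q_7 = 0.087 × 0.34 × 0.55 = 0.01627 m³/s
Q = Σ qᵢ = 2.621 m³/s
= 2.621 × 1000 = 2621 L/s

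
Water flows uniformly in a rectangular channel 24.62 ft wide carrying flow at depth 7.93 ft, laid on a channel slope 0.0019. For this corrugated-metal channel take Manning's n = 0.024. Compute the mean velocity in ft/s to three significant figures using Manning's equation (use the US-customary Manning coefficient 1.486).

7.70 ft/s

A = b·y = 24.62 × 7.93 = 195.2 ft²
P = b + 2y = 24.62 + 2×7.93 = 40.48 ft
R = A/P = 195.2/40.48 = 4.823 ft
Q = (1.486/n)·A·R^(2/3)·S^(1/2) = (1.486/0.024) × 195.2 × 4.823^(2/3) × 0.0019^(1/2) = 1504 ft³/s
V = Q/A = 1504/195.2 = 7.704 ft/s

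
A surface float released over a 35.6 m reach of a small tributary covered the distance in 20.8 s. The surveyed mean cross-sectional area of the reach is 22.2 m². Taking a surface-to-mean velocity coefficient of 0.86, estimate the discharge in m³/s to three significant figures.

32.7 m³/s

v_surface = L / t̄ = 35.6 / 20.8 = 1.712 m/s
v_mean = 0.86 × 1.712 = 1.472 m/s
Q = A × v_mean = 22.2 × 1.472 = 32.68 m³/s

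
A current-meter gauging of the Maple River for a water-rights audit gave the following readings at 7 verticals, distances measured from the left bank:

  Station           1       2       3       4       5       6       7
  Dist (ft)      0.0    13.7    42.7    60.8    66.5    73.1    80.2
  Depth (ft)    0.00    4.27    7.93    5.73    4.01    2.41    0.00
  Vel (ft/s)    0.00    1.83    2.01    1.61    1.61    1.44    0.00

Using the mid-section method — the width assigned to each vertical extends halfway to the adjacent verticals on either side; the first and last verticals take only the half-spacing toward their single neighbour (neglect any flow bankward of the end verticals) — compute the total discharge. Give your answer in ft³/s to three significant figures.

715 ft³/s

w_2 = (42.7 − 0.0)/2 = 21.35 ft; q_2 = 1.83 × 4.27 × 21.35 = 166.8 ft³/s
w_3 = (60.8 − 13.7)/2 = 23.55 ft; q_3 = 2.01 × 7.93 × 23.55 = 375.4 ft³/s
w_4 = (66.5 − 42.7)/2 = 11.9 ft; q_4 = 1.61 × 5.73 × 11.9 = 109.8 ft³/s
w_5 = (73.1 − 60.8)/2 = 6.15 ft; q_5 = 1.61 × 4.01 × 6.15 = 39.71 ft³/s
w_6 = (80.2 − 66.5)/2 = 6.85 ft; q_6 = 1.44 × 2.41 × 6.85 = 23.77 ft³/s
Stations 1, 7 contribute zero (depth or velocity is 0).
Q = Σ qᵢ = 715.5 ft³/s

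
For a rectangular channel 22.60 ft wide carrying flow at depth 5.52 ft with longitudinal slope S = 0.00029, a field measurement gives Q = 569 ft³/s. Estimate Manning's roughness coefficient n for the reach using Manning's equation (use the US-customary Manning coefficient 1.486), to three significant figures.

A = b·y = 22.60 × 5.52 = 124.8 ft²
P = b + 2y = 22.60 + 2×5.52 = 33.64 ft
R = A/P = 124.8/33.64 = 3.708 ft
n = (1.486/Q)·A·R^(2/3)·S^(1/2) = (1.486/569) × 124.8 × 2.396 × 0.01703 = 0.01329

0.0133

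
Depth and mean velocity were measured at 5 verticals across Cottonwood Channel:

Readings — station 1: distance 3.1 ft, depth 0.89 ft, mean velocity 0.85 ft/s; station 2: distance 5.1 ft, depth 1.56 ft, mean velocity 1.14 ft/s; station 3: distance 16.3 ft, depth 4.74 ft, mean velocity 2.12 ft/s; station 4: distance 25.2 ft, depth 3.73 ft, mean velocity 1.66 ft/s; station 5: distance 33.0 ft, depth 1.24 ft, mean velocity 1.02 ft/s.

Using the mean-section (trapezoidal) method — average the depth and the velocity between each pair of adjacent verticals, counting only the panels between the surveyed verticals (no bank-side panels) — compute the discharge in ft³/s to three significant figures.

Panel 1-2: Δb = 2 ft, d̄ = (0.89+1.56)/2 = 1.225, v̄ = (0.85+1.14)/2 = 0.995 → q = 2×1.225×0.995 = 2.438 ft³/s
Panel 2-3: Δb = 11.2 ft, d̄ = (1.56+4.74)/2 = 3.15, v̄ = (1.14+2.12)/2 = 1.63 → q = 11.2×3.15×1.63 = 57.51 ft³/s
Panel 3-4: Δb = 8.9 ft, d̄ = (4.74+3.73)/2 = 4.235, v̄ = (2.12+1.66)/2 = 1.89 → q = 8.9×4.235×1.89 = 71.24 ft³/s
Panel 4-5: Δb = 7.8 ft, d̄ = (3.73+1.24)/2 = 2.485, v̄ = (1.66+1.02)/2 = 1.34 → q = 7.8×2.485×1.34 = 25.97 ft³/s
Q = Σ q = 157.2 ft³/s

157 ft³/s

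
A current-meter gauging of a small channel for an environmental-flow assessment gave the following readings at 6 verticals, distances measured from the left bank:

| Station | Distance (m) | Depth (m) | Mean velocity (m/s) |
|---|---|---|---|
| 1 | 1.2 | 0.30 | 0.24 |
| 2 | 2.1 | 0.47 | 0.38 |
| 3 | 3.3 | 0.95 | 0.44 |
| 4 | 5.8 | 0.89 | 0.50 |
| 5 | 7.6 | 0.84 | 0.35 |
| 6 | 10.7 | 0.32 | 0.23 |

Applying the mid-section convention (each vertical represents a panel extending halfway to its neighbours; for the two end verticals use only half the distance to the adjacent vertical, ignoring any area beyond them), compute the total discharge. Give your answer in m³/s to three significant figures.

2.78 m³/s

w_1 = (2.1 − 1.2)/2 = 0.45 m; q_1 = 0.24 × 0.30 × 0.45 = 0.03240 m³/s
w_2 = (3.3 − 1.2)/2 = 1.05 m; q_2 = 0.38 × 0.47 × 1.05 = 0.1875 m³/s
w_3 = (5.8 − 2.1)/2 = 1.85 m; q_3 = 0.44 × 0.95 × 1.85 = 0.7733 m³/s
w_4 = (7.6 − 3.3)/2 = 2.15 m; q_4 = 0.50 × 0.89 × 2.15 = 0.9568 m³/s
w_5 = (10.7 − 5.8)/2 = 2.45 m; q_5 = 0.35 × 0.84 × 2.45 = 0.7203 m³/s
w_6 = (10.7 − 7.6)/2 = 1.55 m; q_6 = 0.23 × 0.32 × 1.55 = 0.1141 m³/s
Q = Σ qᵢ = 2.784 m³/s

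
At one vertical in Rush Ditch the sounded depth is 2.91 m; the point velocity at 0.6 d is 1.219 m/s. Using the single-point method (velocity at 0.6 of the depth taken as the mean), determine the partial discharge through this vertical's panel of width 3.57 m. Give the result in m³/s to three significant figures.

12.7 m³/s

v̄ = v₀.₆ = 1.219 m/s
q = v̄ × d × w = 1.219 × 2.91 × 3.57 = 12.66 m³/s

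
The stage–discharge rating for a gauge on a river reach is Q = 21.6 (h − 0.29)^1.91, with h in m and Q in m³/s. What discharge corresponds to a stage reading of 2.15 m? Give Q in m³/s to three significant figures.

Q = 21.6 × (2.15 − 0.29)^1.91 = 21.6 × 1.86^1.91 = 70.67 m³/s

70.7 m³/s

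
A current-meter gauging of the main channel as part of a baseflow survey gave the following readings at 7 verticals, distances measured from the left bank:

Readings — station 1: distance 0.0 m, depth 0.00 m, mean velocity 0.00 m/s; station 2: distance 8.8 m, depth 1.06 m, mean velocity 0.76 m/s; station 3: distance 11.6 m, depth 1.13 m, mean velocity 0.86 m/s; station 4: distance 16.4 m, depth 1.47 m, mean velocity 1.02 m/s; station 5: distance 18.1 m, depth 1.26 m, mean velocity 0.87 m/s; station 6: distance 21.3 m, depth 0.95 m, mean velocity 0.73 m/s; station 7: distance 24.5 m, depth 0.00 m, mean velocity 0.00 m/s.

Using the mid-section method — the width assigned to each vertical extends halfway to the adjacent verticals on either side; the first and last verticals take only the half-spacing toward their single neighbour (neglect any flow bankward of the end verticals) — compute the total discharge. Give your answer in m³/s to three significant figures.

w_2 = (11.6 − 0.0)/2 = 5.8 m; q_2 = 0.76 × 1.06 × 5.8 = 4.672 m³/s
w_3 = (16.4 − 8.8)/2 = 3.8 m; q_3 = 0.86 × 1.13 × 3.8 = 3.693 m³/s
w_4 = (18.1 − 11.6)/2 = 3.25 m; q_4 = 1.02 × 1.47 × 3.25 = 4.873 m³/s
w_5 = (21.3 − 16.4)/2 = 2.45 m; q_5 = 0.87 × 1.26 × 2.45 = 2.686 m³/s
w_6 = (24.5 − 18.1)/2 = 3.2 m; q_6 = 0.73 × 0.95 × 3.2 = 2.219 m³/s
Stations 1, 7 contribute zero (depth or velocity is 0).
Q = Σ qᵢ = 18.14 m³/s

18.1 m³/s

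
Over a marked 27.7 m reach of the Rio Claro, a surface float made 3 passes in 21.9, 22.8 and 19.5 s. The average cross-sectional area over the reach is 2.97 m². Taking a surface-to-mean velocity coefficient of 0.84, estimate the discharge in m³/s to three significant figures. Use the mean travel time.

t̄ = (21.9 + 22.8 + 19.5) / 3 = 21.4 s
v_surface = L / t̄ = 27.7 / 21.4 = 1.294 m/s
v_mean = 0.84 × 1.294 = 1.087 m/s
Q = A × v_mean = 2.97 × 1.087 = 3.229 m³/s

3.23 m³/s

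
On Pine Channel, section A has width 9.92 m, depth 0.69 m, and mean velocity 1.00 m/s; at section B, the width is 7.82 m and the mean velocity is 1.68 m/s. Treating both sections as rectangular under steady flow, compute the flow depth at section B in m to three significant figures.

Q = A₁V₁ = (9.92×0.69) × 1.00 = 6.845 m³/s
d₂ = Q/(b₂ V₂) = 6.845/(7.82×1.68) = 0.5210 m

0.521 m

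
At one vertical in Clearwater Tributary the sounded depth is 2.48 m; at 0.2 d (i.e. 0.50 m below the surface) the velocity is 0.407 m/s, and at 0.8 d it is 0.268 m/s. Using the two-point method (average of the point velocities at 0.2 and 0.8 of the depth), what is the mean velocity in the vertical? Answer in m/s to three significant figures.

0.338 m/s

v̄ = (0.407 + 0.268) / 2 = 0.3375 m/s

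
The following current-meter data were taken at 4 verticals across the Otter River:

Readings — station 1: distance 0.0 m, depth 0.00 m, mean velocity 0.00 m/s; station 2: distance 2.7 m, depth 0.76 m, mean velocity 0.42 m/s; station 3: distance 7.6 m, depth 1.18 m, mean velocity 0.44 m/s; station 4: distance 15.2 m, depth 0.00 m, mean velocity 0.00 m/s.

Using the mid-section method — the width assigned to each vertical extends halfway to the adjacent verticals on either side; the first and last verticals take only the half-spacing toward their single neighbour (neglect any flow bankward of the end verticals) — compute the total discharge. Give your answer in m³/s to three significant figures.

w_2 = (7.6 − 0.0)/2 = 3.8 m; q_2 = 0.42 × 0.76 × 3.8 = 1.213 m³/s
w_3 = (15.2 − 2.7)/2 = 6.25 m; q_3 = 0.44 × 1.18 × 6.25 = 3.245 m³/s
Stations 1, 4 contribute zero (depth or velocity is 0).
Q = Σ qᵢ = 4.458 m³/s

4.46 m³/s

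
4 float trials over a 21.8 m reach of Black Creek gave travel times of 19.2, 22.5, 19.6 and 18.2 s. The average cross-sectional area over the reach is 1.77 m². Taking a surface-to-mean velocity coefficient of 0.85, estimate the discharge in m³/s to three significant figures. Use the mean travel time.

t̄ = (19.2 + 22.5 + 19.6 + 18.2) / 4 = 19.875 s
v_surface = L / t̄ = 21.8 / 19.875 = 1.097 m/s
v_mean = 0.85 × 1.097 = 0.9323 m/s
Q = A × v_mean = 1.77 × 0.9323 = 1.650 m³/s

1.65 m³/s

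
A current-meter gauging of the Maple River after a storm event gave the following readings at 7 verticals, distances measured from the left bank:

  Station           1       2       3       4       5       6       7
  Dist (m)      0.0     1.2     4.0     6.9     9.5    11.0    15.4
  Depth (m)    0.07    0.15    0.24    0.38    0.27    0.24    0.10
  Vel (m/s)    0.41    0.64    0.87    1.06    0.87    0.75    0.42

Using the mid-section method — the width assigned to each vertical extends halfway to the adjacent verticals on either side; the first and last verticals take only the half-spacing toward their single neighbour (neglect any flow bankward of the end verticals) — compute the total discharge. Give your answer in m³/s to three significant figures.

w_1 = (1.2 − 0.0)/2 = 0.6 m; q_1 = 0.41 × 0.07 × 0.6 = 0.01722 m³/s
w_2 = (4.0 − 0.0)/2 = 2 m; q_2 = 0.64 × 0.15 × 2 = 0.1920 m³/s
w_3 = (6.9 − 1.2)/2 = 2.85 m; q_3 = 0.87 × 0.24 × 2.85 = 0.5951 m³/s
w_4 = (9.5 − 4.0)/2 = 2.75 m; q_4 = 1.06 × 0.38 × 2.75 = 1.108 m³/s
w_5 = (11.0 − 6.9)/2 = 2.05 m; q_5 = 0.87 × 0.27 × 2.05 = 0.4815 m³/s
w_6 = (15.4 − 9.5)/2 = 2.95 m; q_6 = 0.75 × 0.24 × 2.95 = 0.5310 m³/s
w_7 = (15.4 − 11.0)/2 = 2.2 m; q_7 = 0.42 × 0.10 × 2.2 = 0.09240 m³/s
Q = Σ qᵢ = 3.017 m³/s

3.02 m³/s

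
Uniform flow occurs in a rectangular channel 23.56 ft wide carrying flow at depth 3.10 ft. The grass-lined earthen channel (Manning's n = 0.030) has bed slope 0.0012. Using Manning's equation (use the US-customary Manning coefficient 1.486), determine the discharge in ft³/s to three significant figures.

A = b·y = 23.56 × 3.10 = 73.04 ft²
P = b + 2y = 23.56 + 2×3.10 = 29.76 ft
R = A/P = 73.04/29.76 = 2.454 ft
Q = (1.486/n)·A·R^(2/3)·S^(1/2) = (1.486/0.030) × 73.04 × 2.454^(2/3) × 0.0012^(1/2) = 228.0 ft³/s

228 ft³/s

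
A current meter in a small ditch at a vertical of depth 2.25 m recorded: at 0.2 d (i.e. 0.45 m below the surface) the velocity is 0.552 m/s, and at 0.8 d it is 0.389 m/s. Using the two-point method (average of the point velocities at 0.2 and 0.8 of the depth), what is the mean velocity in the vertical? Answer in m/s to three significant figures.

0.471 m/s

v̄ = (0.552 + 0.389) / 2 = 0.4705 m/s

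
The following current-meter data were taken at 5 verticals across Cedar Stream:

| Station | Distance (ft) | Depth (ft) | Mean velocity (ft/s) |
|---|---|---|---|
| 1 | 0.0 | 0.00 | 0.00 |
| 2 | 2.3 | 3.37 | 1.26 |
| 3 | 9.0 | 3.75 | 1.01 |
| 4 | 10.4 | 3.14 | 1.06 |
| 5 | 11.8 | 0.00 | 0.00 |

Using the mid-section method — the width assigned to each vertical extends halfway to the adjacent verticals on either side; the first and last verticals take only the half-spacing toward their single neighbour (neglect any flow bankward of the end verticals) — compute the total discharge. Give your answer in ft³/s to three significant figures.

39.1 ft³/s

w_2 = (9.0 − 0.0)/2 = 4.5 ft; q_2 = 1.26 × 3.37 × 4.5 = 19.11 ft³/s
w_3 = (10.4 − 2.3)/2 = 4.05 ft; q_3 = 1.01 × 3.75 × 4.05 = 15.34 ft³/s
w_4 = (11.8 − 9.0)/2 = 1.4 ft; q_4 = 1.06 × 3.14 × 1.4 = 4.660 ft³/s
Stations 1, 5 contribute zero (depth or velocity is 0).
Q = Σ qᵢ = 39.11 ft³/s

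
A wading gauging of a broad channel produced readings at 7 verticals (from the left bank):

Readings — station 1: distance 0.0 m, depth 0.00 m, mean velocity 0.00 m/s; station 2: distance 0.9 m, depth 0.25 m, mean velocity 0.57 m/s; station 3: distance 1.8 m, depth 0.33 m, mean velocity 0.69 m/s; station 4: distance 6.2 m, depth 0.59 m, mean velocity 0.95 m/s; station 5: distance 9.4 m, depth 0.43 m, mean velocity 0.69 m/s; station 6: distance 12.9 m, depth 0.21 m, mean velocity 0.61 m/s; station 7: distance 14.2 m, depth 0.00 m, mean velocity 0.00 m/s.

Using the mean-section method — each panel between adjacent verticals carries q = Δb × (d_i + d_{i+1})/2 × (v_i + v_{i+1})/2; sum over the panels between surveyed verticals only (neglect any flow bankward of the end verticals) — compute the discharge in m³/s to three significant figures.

Panel 1-2: Δb = 0.9 m, d̄ = (0.00+0.25)/2 = 0.125, v̄ = (0.00+0.57)/2 = 0.285 → q = 0.9×0.125×0.285 = 0.03206 m³/s
Panel 2-3: Δb = 0.9 m, d̄ = (0.25+0.33)/2 = 0.29, v̄ = (0.57+0.69)/2 = 0.63 → q = 0.9×0.29×0.63 = 0.1644 m³/s
Panel 3-4: Δb = 4.4 m, d̄ = (0.33+0.59)/2 = 0.46, v̄ = (0.69+0.95)/2 = 0.82 → q = 4.4×0.46×0.82 = 1.660 m³/s
Panel 4-5: Δb = 3.2 m, d̄ = (0.59+0.43)/2 = 0.51, v̄ = (0.95+0.69)/2 = 0.82 → q = 3.2×0.51×0.82 = 1.338 m³/s
Panel 5-6: Δb = 3.5 m, d̄ = (0.43+0.21)/2 = 0.32, v̄ = (0.69+0.61)/2 = 0.65 → q = 3.5×0.32×0.65 = 0.7280 m³/s
Panel 6-7: Δb = 1.3 m, d̄ = (0.21+0.00)/2 = 0.105, v̄ = (0.61+0.00)/2 = 0.305 → q = 1.3×0.105×0.305 = 0.04163 m³/s
Q = Σ q = 3.964 m³/s

3.96 m³/s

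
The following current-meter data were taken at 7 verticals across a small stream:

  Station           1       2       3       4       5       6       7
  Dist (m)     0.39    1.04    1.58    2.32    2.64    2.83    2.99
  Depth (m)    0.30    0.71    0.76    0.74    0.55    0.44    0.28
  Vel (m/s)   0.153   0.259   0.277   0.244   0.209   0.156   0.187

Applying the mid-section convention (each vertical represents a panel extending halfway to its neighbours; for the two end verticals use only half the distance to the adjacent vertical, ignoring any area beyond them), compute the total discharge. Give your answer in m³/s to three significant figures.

0.400 m³/s

w_1 = (1.04 − 0.39)/2 = 0.325 m; q_1 = 0.153 × 0.30 × 0.325 = 0.01492 m³/s
w_2 = (1.58 − 0.39)/2 = 0.595 m; q_2 = 0.259 × 0.71 × 0.595 = 0.1094 m³/s
w_3 = (2.32 − 1.04)/2 = 0.64 m; q_3 = 0.277 × 0.76 × 0.64 = 0.1347 m³/s
w_4 = (2.64 − 1.58)/2 = 0.53 m; q_4 = 0.244 × 0.74 × 0.53 = 0.09570 m³/s
w_5 = (2.83 − 2.32)/2 = 0.255 m; q_5 = 0.209 × 0.55 × 0.255 = 0.02931 m³/s
w_6 = (2.99 − 2.64)/2 = 0.175 m; q_6 = 0.156 × 0.44 × 0.175 = 0.01201 m³/s
w_7 = (2.99 − 2.83)/2 = 0.08 m; q_7 = 0.187 × 0.28 × 0.08 = 0.004189 m³/s
Q = Σ qᵢ = 0.4003 m³/s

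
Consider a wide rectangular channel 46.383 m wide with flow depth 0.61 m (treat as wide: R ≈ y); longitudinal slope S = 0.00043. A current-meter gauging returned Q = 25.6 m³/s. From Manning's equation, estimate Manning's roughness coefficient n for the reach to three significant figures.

A = b·y = 46.383 × 0.61 = 28.29 m²
Wide channel: R ≈ y = 0.61 m
n = (1/Q)·A·R^(2/3)·S^(1/2) = (1/25.6) × 28.29 × 0.7193 × 0.02074 = 0.01648

0.0165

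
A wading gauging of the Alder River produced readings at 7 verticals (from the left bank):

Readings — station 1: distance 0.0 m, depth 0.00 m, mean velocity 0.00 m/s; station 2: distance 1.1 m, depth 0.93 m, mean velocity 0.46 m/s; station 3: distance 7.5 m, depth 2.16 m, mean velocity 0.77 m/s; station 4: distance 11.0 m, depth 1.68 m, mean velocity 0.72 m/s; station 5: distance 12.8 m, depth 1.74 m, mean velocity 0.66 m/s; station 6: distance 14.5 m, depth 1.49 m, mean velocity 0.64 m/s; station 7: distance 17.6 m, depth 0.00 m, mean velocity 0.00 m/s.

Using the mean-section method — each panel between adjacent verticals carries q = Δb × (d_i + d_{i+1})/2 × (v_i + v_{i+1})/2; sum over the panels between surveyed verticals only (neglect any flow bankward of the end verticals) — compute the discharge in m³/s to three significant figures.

Panel 1-2: Δb = 1.1 m, d̄ = (0.00+0.93)/2 = 0.465, v̄ = (0.00+0.46)/2 = 0.23 → q = 1.1×0.465×0.23 = 0.1176 m³/s
Panel 2-3: Δb = 6.4 m, d̄ = (0.93+2.16)/2 = 1.545, v̄ = (0.46+0.77)/2 = 0.615 → q = 6.4×1.545×0.615 = 6.081 m³/s
Panel 3-4: Δb = 3.5 m, d̄ = (2.16+1.68)/2 = 1.92, v̄ = (0.77+0.72)/2 = 0.745 → q = 3.5×1.92×0.745 = 5.006 m³/s
Panel 4-5: Δb = 1.8 m, d̄ = (1.68+1.74)/2 = 1.71, v̄ = (0.72+0.66)/2 = 0.69 → q = 1.8×1.71×0.69 = 2.124 m³/s
Panel 5-6: Δb = 1.7 m, d̄ = (1.74+1.49)/2 = 1.615, v̄ = (0.66+0.64)/2 = 0.65 → q = 1.7×1.615×0.65 = 1.785 m³/s
Panel 6-7: Δb = 3.1 m, d̄ = (1.49+0.00)/2 = 0.745, v̄ = (0.64+0.00)/2 = 0.32 → q = 3.1×0.745×0.32 = 0.7390 m³/s
Q = Σ q = 15.85 m³/s

15.9 m³/s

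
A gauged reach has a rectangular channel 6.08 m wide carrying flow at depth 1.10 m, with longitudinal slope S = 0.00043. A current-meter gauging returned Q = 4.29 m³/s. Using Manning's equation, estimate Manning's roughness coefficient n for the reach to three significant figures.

A = b·y = 6.08 × 1.10 = 6.688 m²
P = b + 2y = 6.08 + 2×1.10 = 8.280 m
R = A/P = 6.688/8.280 = 0.8077 m
n = (1/Q)·A·R^(2/3)·S^(1/2) = (1/4.29) × 6.688 × 0.8673 × 0.02074 = 0.02804

0.0280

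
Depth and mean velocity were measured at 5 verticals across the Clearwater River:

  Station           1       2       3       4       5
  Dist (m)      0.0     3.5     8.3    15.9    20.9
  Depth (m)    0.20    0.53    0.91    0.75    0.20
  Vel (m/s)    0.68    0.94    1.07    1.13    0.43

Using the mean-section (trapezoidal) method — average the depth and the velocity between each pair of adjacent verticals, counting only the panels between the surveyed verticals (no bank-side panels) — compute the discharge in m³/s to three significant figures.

13.3 m³/s

Panel 1-2: Δb = 3.5 m, d̄ = (0.20+0.53)/2 = 0.365, v̄ = (0.68+0.94)/2 = 0.81 → q = 3.5×0.365×0.81 = 1.035 m³/s
Panel 2-3: Δb = 4.8 m, d̄ = (0.53+0.91)/2 = 0.72, v̄ = (0.94+1.07)/2 = 1.005 → q = 4.8×0.72×1.005 = 3.473 m³/s
Panel 3-4: Δb = 7.6 m, d̄ = (0.91+0.75)/2 = 0.83, v̄ = (1.07+1.13)/2 = 1.1 → q = 7.6×0.83×1.1 = 6.939 m³/s
Panel 4-5: Δb = 5 m, d̄ = (0.75+0.20)/2 = 0.475, v̄ = (1.13+0.43)/2 = 0.78 → q = 5×0.475×0.78 = 1.853 m³/s
Q = Σ q = 13.30 m³/s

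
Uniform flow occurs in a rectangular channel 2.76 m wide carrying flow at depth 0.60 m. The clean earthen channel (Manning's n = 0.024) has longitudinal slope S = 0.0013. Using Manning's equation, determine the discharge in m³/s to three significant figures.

A = b·y = 2.76 × 0.60 = 1.656 m²
P = b + 2y = 2.76 + 2×0.60 = 3.960 m
R = A/P = 1.656/3.960 = 0.4182 m
Q = (1/n)·A·R^(2/3)·S^(1/2) = (1/0.024) × 1.656 × 0.4182^(2/3) × 0.0013^(1/2) = 1.391 m³/s

1.39 m³/s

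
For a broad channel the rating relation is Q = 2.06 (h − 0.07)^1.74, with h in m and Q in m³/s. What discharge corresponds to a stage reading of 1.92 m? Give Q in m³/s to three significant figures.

6.01 m³/s

Q = 2.06 × (1.92 − 0.07)^1.74 = 2.06 × 1.85^1.74 = 6.008 m³/s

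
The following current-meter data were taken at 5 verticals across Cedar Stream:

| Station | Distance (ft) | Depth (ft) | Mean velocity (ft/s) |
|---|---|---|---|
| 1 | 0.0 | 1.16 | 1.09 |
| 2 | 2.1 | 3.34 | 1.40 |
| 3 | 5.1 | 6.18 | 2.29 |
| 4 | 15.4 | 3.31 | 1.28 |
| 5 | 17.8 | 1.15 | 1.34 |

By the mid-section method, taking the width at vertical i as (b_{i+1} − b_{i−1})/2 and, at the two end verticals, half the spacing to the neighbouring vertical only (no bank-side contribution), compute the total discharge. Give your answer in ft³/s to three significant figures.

w_1 = (2.1 − 0.0)/2 = 1.05 ft; q_1 = 1.09 × 1.16 × 1.05 = 1.328 ft³/s
w_2 = (5.1 − 0.0)/2 = 2.55 ft; q_2 = 1.40 × 3.34 × 2.55 = 11.92 ft³/s
w_3 = (15.4 − 2.1)/2 = 6.65 ft; q_3 = 2.29 × 6.18 × 6.65 = 94.11 ft³/s
w_4 = (17.8 − 5.1)/2 = 6.35 ft; q_4 = 1.28 × 3.31 × 6.35 = 26.90 ft³/s
w_5 = (17.8 − 15.4)/2 = 1.2 ft; q_5 = 1.34 × 1.15 × 1.2 = 1.849 ft³/s
Q = Σ qᵢ = 136.1 ft³/s

136 ft³/s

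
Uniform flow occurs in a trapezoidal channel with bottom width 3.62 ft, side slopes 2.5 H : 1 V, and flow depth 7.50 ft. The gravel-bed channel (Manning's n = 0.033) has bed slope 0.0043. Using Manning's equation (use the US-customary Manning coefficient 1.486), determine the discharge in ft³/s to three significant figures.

A = (b + z·y)·y = (3.62 + 2.5×7.50)×7.50 = 167.8 ft²
P = b + 2y√(1+z²) = 3.62 + 2×7.50×√(1+2.5²) = 44.01 ft
R = A/P = 167.8/44.01 = 3.812 ft
Q = (1.486/n)·A·R^(2/3)·S^(1/2) = (1.486/0.033) × 167.8 × 3.812^(2/3) × 0.0043^(1/2) = 1209 ft³/s

1210 ft³/s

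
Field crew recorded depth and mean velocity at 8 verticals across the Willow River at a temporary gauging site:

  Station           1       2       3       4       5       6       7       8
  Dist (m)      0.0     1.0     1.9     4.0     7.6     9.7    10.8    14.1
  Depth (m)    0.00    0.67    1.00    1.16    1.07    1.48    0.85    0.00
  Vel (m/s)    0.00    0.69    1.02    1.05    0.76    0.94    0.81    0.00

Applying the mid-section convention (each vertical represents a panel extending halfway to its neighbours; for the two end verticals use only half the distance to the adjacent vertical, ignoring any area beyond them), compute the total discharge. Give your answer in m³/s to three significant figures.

11.5 m³/s

w_2 = (1.9 − 0.0)/2 = 0.95 m; q_2 = 0.69 × 0.67 × 0.95 = 0.4392 m³/s
w_3 = (4.0 − 1.0)/2 = 1.5 m; q_3 = 1.02 × 1.00 × 1.5 = 1.530 m³/s
w_4 = (7.6 − 1.9)/2 = 2.85 m; q_4 = 1.05 × 1.16 × 2.85 = 3.471 m³/s
w_5 = (9.7 − 4.0)/2 = 2.85 m; q_5 = 0.76 × 1.07 × 2.85 = 2.318 m³/s
w_6 = (10.8 − 7.6)/2 = 1.6 m; q_6 = 0.94 × 1.48 × 1.6 = 2.226 m³/s
w_7 = (14.1 − 9.7)/2 = 2.2 m; q_7 = 0.81 × 0.85 × 2.2 = 1.515 m³/s
Stations 1, 8 contribute zero (depth or velocity is 0).
Q = Σ qᵢ = 11.50 m³/s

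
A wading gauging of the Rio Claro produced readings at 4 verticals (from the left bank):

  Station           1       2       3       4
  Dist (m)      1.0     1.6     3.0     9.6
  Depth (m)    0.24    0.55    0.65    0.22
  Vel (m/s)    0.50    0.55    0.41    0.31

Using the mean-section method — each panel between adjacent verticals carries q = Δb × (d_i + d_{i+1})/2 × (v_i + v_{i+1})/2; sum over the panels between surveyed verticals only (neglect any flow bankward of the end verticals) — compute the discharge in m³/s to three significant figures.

1.56 m³/s

Panel 1-2: Δb = 0.6 m, d̄ = (0.24+0.55)/2 = 0.395, v̄ = (0.50+0.55)/2 = 0.525 → q = 0.6×0.395×0.525 = 0.1244 m³/s
Panel 2-3: Δb = 1.4 m, d̄ = (0.55+0.65)/2 = 0.6, v̄ = (0.55+0.41)/2 = 0.48 → q = 1.4×0.6×0.48 = 0.4032 m³/s
Panel 3-4: Δb = 6.6 m, d̄ = (0.65+0.22)/2 = 0.435, v̄ = (0.41+0.31)/2 = 0.36 → q = 6.6×0.435×0.36 = 1.034 m³/s
Q = Σ q = 1.561 m³/s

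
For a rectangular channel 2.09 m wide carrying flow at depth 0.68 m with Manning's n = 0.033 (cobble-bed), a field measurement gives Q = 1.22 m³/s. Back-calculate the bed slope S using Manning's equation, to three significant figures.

0.00262

A = b·y = 2.09 × 0.68 = 1.421 m²
P = b + 2y = 2.09 + 2×0.68 = 3.450 m
R = A/P = 1.421/3.450 = 0.4119 m
S = (Q·n / (1·A·R^(2/3)))² = (1.22×0.033 / (1×1.421×0.5536))² = 0.002618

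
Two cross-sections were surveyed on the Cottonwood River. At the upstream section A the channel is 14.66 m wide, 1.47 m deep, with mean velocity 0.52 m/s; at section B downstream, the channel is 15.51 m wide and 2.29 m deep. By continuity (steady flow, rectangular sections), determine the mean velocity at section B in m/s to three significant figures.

0.316 m/s

Q = A₁V₁ = (14.66×1.47) × 0.52 = 11.21 m³/s
A₂ = 15.51 × 2.29 = 35.52 m²
V₂ = Q/A₂ = 11.21/35.52 = 0.3155 m/s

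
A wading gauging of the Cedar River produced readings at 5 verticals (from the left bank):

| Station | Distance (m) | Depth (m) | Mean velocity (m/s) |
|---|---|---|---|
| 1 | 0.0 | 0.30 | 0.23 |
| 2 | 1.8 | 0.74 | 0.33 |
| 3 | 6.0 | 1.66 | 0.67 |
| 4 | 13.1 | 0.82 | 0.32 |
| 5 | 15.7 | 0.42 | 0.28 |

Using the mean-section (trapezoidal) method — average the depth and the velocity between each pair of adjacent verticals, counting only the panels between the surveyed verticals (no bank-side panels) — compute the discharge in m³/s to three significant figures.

Panel 1-2: Δb = 1.8 m, d̄ = (0.30+0.74)/2 = 0.52, v̄ = (0.23+0.33)/2 = 0.28 → q = 1.8×0.52×0.28 = 0.2621 m³/s
Panel 2-3: Δb = 4.2 m, d̄ = (0.74+1.66)/2 = 1.2, v̄ = (0.33+0.67)/2 = 0.5 → q = 4.2×1.2×0.5 = 2.520 m³/s
Panel 3-4: Δb = 7.1 m, d̄ = (1.66+0.82)/2 = 1.24, v̄ = (0.67+0.32)/2 = 0.495 → q = 7.1×1.24×0.495 = 4.358 m³/s
Panel 4-5: Δb = 2.6 m, d̄ = (0.82+0.42)/2 = 0.62, v̄ = (0.32+0.28)/2 = 0.3 → q = 2.6×0.62×0.3 = 0.4836 m³/s
Q = Σ q = 7.624 m³/s

7.62 m³/s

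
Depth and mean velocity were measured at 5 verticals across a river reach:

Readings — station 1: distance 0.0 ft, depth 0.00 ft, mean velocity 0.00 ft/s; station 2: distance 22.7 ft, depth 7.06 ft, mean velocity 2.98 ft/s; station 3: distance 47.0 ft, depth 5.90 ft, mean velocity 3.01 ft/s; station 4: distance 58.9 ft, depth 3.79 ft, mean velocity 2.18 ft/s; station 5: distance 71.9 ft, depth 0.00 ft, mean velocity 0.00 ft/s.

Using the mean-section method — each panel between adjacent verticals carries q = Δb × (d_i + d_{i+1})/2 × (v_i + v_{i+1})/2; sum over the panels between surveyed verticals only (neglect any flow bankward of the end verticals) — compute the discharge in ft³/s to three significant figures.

Panel 1-2: Δb = 22.7 ft, d̄ = (0.00+7.06)/2 = 3.53, v̄ = (0.00+2.98)/2 = 1.49 → q = 22.7×3.53×1.49 = 119.4 ft³/s
Panel 2-3: Δb = 24.3 ft, d̄ = (7.06+5.90)/2 = 6.48, v̄ = (2.98+3.01)/2 = 2.995 → q = 24.3×6.48×2.995 = 471.6 ft³/s
Panel 3-4: Δb = 11.9 ft, d̄ = (5.90+3.79)/2 = 4.845, v̄ = (3.01+2.18)/2 = 2.595 → q = 11.9×4.845×2.595 = 149.6 ft³/s
Panel 4-5: Δb = 13 ft, d̄ = (3.79+0.00)/2 = 1.895, v̄ = (2.18+0.00)/2 = 1.09 → q = 13×1.895×1.09 = 26.85 ft³/s
Q = Σ q = 767.5 ft³/s

767 ft³/s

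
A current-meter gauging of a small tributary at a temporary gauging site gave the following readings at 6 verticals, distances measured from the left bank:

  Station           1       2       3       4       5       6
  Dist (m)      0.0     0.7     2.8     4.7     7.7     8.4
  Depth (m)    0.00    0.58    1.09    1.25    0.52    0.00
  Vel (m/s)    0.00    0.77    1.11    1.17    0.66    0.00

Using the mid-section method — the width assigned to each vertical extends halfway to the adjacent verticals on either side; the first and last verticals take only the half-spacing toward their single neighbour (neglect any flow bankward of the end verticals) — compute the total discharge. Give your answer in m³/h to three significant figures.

26100 m³/h

w_2 = (2.8 − 0.0)/2 = 1.4 m; q_2 = 0.77 × 0.58 × 1.4 = 0.6252 m³/s
w_3 = (4.7 − 0.7)/2 = 2 m; q_3 = 1.11 × 1.09 × 2 = 2.420 m³/s
w_4 = (7.7 − 2.8)/2 = 2.45 m; q_4 = 1.17 × 1.25 × 2.45 = 3.583 m³/s
w_5 = (8.4 − 4.7)/2 = 1.85 m; q_5 = 0.66 × 0.52 × 1.85 = 0.6349 m³/s
Stations 1, 6 contribute zero (depth or velocity is 0).
Q = Σ qᵢ = 7.263 m³/s
= 7.263 × 3600 = 26150 m³/h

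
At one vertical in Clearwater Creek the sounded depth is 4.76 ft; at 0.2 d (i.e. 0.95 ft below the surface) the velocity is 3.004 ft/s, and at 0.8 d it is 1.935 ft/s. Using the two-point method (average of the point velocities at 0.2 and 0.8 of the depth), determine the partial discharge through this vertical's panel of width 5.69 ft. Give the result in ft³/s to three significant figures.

66.9 ft³/s

v̄ = (3.004 + 1.935) / 2 = 2.470 ft/s
q = v̄ × d × w = 2.470 × 4.76 × 5.69 = 66.88 ft³/s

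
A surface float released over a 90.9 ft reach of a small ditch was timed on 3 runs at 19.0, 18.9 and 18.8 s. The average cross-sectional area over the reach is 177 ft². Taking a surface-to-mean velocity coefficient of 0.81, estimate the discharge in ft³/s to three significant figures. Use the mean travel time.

t̄ = (19.0 + 18.9 + 18.8) / 3 = 18.9 s
v_surface = L / t̄ = 90.9 / 18.9 = 4.810 ft/s
v_mean = 0.81 × 4.810 = 3.896 ft/s
Q = A × v_mean = 177 × 3.896 = 689.5 ft³/s

690 ft³/s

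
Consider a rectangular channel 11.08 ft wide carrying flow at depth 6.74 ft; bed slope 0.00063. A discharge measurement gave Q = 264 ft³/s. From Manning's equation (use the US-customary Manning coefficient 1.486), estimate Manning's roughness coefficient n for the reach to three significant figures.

A = b·y = 11.08 × 6.74 = 74.68 ft²
P = b + 2y = 11.08 + 2×6.74 = 24.56 ft
R = A/P = 74.68/24.56 = 3.041 ft
n = (1.486/Q)·A·R^(2/3)·S^(1/2) = (1.486/264) × 74.68 × 2.099 × 0.02510 = 0.02214

0.0221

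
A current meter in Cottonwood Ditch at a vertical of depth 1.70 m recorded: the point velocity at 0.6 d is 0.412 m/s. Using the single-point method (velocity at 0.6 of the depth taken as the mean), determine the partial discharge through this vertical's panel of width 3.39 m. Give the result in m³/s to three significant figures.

2.37 m³/s

v̄ = v₀.₆ = 0.412 m/s
q = v̄ × d × w = 0.4120 × 1.70 × 3.39 = 2.374 m³/s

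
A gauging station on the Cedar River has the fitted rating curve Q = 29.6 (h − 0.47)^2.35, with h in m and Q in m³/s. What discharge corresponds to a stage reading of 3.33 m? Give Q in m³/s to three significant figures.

Q = 29.6 × (3.33 − 0.47)^2.35 = 29.6 × 2.86^2.35 = 349.7 m³/s

350 m³/s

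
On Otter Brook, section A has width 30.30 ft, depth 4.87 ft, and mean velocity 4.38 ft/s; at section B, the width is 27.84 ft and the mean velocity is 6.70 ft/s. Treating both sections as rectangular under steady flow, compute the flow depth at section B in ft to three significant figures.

3.46 ft

Q = A₁V₁ = (30.30×4.87) × 4.38 = 646.3 ft³/s
d₂ = Q/(b₂ V₂) = 646.3/(27.84×6.70) = 3.465 ft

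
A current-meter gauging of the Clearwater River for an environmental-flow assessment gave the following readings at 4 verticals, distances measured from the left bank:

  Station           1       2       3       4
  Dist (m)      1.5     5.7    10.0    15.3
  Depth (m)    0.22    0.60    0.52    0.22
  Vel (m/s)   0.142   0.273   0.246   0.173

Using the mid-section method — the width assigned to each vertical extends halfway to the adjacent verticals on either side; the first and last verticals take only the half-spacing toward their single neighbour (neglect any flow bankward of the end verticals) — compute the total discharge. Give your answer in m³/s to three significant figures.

w_1 = (5.7 − 1.5)/2 = 2.1 m; q_1 = 0.142 × 0.22 × 2.1 = 0.06560 m³/s
w_2 = (10.0 − 1.5)/2 = 4.25 m; q_2 = 0.273 × 0.60 × 4.25 = 0.6962 m³/s
w_3 = (15.3 − 5.7)/2 = 4.8 m; q_3 = 0.246 × 0.52 × 4.8 = 0.6140 m³/s
w_4 = (15.3 − 10.0)/2 = 2.65 m; q_4 = 0.173 × 0.22 × 2.65 = 0.1009 m³/s
Q = Σ qᵢ = 1.477 m³/s

1.48 m³/s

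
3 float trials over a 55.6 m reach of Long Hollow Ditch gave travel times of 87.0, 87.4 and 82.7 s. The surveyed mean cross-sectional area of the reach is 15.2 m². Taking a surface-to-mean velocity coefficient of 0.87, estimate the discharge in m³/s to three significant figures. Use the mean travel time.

8.58 m³/s

t̄ = (87.0 + 87.4 + 82.7) / 3 = 85.7 s
v_surface = L / t̄ = 55.6 / 85.7 = 0.6488 m/s
v_mean = 0.87 × 0.6488 = 0.5644 m/s
Q = A × v_mean = 15.2 × 0.5644 = 8.579 m³/s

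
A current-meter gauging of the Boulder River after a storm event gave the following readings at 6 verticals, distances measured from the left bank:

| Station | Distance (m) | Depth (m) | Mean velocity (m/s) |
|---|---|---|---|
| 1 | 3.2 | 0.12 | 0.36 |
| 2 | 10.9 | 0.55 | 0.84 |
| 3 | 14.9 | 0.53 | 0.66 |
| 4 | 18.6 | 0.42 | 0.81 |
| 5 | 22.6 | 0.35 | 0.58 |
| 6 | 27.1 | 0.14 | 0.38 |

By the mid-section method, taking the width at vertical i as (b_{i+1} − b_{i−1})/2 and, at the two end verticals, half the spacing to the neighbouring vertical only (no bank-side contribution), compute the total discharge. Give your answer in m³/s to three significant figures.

6.51 m³/s

w_1 = (10.9 − 3.2)/2 = 3.85 m; q_1 = 0.36 × 0.12 × 3.85 = 0.1663 m³/s
w_2 = (14.9 − 3.2)/2 = 5.85 m; q_2 = 0.84 × 0.55 × 5.85 = 2.703 m³/s
w_3 = (18.6 − 10.9)/2 = 3.85 m; q_3 = 0.66 × 0.53 × 3.85 = 1.347 m³/s
w_4 = (22.6 − 14.9)/2 = 3.85 m; q_4 = 0.81 × 0.42 × 3.85 = 1.310 m³/s
w_5 = (27.1 − 18.6)/2 = 4.25 m; q_5 = 0.58 × 0.35 × 4.25 = 0.8628 m³/s
w_6 = (27.1 − 22.6)/2 = 2.25 m; q_6 = 0.38 × 0.14 × 2.25 = 0.1197 m³/s
Q = Σ qᵢ = 6.508 m³/s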